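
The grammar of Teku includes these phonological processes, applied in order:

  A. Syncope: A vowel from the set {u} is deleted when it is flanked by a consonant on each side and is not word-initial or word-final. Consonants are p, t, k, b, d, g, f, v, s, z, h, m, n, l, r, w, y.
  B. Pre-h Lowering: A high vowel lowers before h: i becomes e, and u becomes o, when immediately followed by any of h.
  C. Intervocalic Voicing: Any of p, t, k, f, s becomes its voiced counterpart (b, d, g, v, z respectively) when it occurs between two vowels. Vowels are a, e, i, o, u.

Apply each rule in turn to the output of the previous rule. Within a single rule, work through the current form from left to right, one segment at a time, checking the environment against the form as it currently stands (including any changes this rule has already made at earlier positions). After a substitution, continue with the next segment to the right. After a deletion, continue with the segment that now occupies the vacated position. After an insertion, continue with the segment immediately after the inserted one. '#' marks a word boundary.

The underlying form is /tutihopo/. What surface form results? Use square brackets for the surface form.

[ttehobo]

A Syncope: [tutihopo] → [ttihopo]
B Pre-h Lowering: [ttihopo] → [ttehopo]
C Intervocalic Voicing: [ttehopo] → [ttehobo]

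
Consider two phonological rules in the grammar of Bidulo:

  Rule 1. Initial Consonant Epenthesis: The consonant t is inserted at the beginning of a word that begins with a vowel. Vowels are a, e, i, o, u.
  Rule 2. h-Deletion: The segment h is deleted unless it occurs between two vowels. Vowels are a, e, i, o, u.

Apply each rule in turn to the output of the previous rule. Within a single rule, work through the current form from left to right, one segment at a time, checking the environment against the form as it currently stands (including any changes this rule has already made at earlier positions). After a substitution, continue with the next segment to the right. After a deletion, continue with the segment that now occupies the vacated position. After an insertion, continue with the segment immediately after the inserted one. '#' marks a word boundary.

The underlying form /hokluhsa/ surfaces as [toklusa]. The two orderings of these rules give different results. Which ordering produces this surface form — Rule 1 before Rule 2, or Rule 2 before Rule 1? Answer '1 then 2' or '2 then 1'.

Order 1 then 2:
  1 Initial Consonant Epenthesis: no change — [hokluhsa]
  2 h-Deletion: [hokluhsa] → [oklusa]
  result: [oklusa]
Order 2 then 1:
  2 h-Deletion: [hokluhsa] → [oklusa]
  1 Initial Consonant Epenthesis: [oklusa] → [toklusa]
  result: [toklusa]

2 then 1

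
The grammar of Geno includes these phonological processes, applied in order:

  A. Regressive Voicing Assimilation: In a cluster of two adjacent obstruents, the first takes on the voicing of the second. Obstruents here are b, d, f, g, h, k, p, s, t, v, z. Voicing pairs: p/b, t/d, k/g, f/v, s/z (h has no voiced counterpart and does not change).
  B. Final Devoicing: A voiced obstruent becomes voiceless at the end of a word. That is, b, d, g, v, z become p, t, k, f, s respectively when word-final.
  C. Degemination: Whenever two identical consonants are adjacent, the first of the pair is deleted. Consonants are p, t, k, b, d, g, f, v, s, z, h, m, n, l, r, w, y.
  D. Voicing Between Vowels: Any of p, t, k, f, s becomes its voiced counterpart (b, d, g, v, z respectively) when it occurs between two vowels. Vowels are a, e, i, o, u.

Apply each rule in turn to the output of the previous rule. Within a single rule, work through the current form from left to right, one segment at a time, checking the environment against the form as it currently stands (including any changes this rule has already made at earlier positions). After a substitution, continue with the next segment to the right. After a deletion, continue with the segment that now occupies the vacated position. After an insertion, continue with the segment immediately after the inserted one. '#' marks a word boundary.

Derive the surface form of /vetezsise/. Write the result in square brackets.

A Regressive Voicing Assimilation: [vetezsise] → [vetessise]
B Final Devoicing: no change — [vetessise]
C Degemination: [vetessise] → [vetesise]
D Voicing Between Vowels: [vetesise] → [vedezize]

[vedezize]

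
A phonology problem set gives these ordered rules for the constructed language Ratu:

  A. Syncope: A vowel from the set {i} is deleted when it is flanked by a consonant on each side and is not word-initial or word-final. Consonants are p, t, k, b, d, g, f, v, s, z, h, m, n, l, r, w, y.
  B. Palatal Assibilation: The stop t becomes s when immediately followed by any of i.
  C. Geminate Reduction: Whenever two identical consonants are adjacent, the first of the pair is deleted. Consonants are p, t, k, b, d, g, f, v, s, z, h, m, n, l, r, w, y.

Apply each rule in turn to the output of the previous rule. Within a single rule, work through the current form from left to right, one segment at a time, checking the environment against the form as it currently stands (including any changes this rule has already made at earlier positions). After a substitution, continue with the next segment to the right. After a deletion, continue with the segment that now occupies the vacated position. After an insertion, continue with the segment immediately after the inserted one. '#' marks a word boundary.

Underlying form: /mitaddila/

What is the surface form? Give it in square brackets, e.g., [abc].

A Syncope: [mitaddila] → [mtaddla]
B Palatal Assibilation: no change — [mtaddla]
C Geminate Reduction: [mtaddla] → [mtadla]

[mtadla]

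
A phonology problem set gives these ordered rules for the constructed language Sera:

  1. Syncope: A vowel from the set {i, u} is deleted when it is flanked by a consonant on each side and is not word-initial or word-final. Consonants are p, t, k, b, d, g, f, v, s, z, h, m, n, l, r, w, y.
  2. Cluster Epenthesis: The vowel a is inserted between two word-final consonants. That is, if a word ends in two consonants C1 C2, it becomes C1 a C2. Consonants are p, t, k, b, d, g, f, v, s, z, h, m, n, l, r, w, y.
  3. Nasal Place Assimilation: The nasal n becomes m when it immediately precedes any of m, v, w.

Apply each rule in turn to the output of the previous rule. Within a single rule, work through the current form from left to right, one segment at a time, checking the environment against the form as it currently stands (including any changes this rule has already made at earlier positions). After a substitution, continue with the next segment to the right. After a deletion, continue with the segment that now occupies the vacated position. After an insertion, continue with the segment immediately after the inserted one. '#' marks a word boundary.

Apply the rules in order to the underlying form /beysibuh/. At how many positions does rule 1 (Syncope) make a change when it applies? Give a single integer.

1 Syncope: [beysibuh] → [beysbh]
2 Cluster Epenthesis: [beysbh] → [beysbah]
3 Nasal Place Assimilation: no change — [beysbah]
Rule 1 changed 2 position(s).

2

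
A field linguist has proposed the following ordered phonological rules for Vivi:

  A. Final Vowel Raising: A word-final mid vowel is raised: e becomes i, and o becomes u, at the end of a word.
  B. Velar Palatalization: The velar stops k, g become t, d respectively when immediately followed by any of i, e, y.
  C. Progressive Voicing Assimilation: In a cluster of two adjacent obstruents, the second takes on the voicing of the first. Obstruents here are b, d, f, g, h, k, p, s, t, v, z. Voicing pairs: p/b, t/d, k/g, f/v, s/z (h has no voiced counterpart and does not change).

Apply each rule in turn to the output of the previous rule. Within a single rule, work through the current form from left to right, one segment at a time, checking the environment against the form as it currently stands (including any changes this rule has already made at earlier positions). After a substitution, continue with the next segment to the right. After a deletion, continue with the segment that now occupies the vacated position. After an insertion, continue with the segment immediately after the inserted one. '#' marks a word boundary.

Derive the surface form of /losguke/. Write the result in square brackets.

A Final Vowel Raising: [losguke] → [losguki]
B Velar Palatalization: [losguki] → [losguti]
C Progressive Voicing Assimilation: [losguti] → [loskuti]

[loskuti]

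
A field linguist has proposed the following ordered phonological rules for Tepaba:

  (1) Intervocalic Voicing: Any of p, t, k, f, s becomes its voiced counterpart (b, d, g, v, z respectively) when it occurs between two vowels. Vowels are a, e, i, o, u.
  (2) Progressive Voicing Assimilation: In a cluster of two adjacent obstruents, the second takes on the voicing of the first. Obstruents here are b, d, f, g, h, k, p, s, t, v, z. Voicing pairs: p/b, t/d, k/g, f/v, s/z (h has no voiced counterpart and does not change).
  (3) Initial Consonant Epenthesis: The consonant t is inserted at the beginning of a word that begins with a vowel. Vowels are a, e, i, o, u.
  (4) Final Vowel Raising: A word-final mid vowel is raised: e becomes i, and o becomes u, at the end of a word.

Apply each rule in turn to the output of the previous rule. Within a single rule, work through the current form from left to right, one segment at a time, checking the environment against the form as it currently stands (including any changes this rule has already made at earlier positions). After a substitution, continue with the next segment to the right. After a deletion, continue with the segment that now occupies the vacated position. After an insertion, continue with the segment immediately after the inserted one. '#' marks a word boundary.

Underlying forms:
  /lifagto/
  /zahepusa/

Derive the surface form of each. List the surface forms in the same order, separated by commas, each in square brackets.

[livagdu], [zahebuza]

/lifagto/:
  (1) Intervocalic Voicing: [lifagto] → [livagto]
  (2) Progressive Voicing Assimilation: [livagto] → [livagdo]
  (3) Initial Consonant Epenthesis: no change — [livagdo]
  (4) Final Vowel Raising: [livagdo] → [livagdu]
/zahepusa/:
  (1) Intervocalic Voicing: [zahepusa] → [zahebuza]
  (2) Progressive Voicing Assimilation: no change — [zahebuza]
  (3) Initial Consonant Epenthesis: no change — [zahebuza]
  (4) Final Vowel Raising: no change — [zahebuza]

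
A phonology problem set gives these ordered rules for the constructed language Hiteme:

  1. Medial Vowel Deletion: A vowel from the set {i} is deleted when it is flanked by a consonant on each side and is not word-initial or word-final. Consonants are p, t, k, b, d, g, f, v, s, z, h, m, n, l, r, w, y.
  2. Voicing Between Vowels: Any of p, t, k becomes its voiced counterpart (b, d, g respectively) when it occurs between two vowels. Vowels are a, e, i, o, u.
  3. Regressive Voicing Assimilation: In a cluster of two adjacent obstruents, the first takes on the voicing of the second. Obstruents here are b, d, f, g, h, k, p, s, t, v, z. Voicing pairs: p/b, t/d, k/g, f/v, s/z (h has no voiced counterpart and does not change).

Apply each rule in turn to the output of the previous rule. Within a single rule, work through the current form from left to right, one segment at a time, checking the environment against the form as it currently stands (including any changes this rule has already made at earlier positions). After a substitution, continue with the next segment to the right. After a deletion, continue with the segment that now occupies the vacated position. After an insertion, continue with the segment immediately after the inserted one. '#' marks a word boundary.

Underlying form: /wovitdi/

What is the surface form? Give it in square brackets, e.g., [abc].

[wofddi]

1 Medial Vowel Deletion: [wovitdi] → [wovtdi]
2 Voicing Between Vowels: no change — [wovtdi]
3 Regressive Voicing Assimilation: [wovtdi] → [wofddi]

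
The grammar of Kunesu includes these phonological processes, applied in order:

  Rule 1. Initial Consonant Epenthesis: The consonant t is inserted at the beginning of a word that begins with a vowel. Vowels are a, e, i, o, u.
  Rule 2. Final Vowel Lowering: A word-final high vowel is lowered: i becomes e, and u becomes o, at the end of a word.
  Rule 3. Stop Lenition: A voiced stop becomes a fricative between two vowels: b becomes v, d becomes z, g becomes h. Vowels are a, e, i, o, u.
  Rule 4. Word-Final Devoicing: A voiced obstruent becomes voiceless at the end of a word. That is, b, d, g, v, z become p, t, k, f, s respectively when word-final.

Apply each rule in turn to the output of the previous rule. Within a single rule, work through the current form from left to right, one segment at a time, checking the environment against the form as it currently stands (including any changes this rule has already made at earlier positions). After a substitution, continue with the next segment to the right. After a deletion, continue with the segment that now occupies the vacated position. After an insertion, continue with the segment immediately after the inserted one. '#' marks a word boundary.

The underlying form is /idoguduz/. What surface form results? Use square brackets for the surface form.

Rule 1 Initial Consonant Epenthesis: [idoguduz] → [tidoguduz]
Rule 2 Final Vowel Lowering: no change — [tidoguduz]
Rule 3 Stop Lenition: [tidoguduz] → [tizohuzuz]
Rule 4 Word-Final Devoicing: [tizohuzuz] → [tizohuzus]

[tizohuzus]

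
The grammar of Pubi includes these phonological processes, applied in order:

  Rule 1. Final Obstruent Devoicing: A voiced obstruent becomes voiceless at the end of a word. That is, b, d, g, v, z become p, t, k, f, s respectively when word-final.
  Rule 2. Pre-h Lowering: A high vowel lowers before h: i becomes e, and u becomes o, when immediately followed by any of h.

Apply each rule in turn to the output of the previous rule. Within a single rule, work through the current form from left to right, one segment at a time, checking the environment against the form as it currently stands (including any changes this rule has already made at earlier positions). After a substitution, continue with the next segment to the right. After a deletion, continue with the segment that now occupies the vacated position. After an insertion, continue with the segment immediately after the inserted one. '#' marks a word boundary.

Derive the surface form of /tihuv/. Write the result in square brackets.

Rule 1 Final Obstruent Devoicing: [tihuv] → [tihuf]
Rule 2 Pre-h Lowering: [tihuf] → [tehuf]

[tehuf]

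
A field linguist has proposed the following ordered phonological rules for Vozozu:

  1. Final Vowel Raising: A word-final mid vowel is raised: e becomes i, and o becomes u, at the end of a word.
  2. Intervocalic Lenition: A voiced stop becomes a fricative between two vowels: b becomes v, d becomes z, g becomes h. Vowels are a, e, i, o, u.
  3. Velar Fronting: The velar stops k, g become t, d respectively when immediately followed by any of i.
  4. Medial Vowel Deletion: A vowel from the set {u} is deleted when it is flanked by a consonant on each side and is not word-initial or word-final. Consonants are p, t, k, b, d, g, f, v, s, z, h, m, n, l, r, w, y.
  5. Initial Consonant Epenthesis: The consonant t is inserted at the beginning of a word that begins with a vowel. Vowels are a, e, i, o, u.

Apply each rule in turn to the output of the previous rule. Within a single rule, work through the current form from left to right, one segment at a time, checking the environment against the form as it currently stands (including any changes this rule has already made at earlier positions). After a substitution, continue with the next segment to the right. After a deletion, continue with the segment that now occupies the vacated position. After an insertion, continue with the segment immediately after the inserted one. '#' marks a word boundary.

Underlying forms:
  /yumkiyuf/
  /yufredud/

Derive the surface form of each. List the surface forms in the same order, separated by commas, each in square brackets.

[ymtiyf], [yfrezd]

/yumkiyuf/:
  1 Final Vowel Raising: no change — [yumkiyuf]
  2 Intervocalic Lenition: no change — [yumkiyuf]
  3 Velar Fronting: [yumkiyuf] → [yumtiyuf]
  4 Medial Vowel Deletion: [yumtiyuf] → [ymtiyf]
  5 Initial Consonant Epenthesis: no change — [ymtiyf]
/yufredud/:
  1 Final Vowel Raising: no change — [yufredud]
  2 Intervocalic Lenition: [yufredud] → [yufrezud]
  3 Velar Fronting: no change — [yufrezud]
  4 Medial Vowel Deletion: [yufrezud] → [yfrezd]
  5 Initial Consonant Epenthesis: no change — [yfrezd]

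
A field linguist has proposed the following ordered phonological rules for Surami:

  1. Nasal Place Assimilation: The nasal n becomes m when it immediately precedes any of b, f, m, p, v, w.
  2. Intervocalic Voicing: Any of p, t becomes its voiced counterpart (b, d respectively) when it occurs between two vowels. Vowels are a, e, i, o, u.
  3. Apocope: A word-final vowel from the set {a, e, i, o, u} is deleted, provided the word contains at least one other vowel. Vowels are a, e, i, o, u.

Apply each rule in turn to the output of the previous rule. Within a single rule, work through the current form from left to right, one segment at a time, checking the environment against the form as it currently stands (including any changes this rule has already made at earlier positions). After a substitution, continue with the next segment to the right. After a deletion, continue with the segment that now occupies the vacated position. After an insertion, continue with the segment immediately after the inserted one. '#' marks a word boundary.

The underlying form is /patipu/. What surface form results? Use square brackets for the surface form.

[padib]

1 Nasal Place Assimilation: no change — [patipu]
2 Intervocalic Voicing: [patipu] → [padibu]
3 Apocope: [padibu] → [padib]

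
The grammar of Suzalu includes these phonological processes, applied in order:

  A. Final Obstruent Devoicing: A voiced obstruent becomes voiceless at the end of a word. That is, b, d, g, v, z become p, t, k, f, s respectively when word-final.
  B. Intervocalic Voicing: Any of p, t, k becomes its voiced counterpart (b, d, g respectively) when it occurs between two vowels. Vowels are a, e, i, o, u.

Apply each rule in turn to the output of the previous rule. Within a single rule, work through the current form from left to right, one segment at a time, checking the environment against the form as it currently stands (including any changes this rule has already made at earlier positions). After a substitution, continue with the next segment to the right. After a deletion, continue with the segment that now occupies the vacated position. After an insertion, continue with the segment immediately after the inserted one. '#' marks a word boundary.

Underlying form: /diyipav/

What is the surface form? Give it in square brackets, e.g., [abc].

A Final Obstruent Devoicing: [diyipav] → [diyipaf]
B Intervocalic Voicing: [diyipaf] → [diyibaf]

[diyibaf]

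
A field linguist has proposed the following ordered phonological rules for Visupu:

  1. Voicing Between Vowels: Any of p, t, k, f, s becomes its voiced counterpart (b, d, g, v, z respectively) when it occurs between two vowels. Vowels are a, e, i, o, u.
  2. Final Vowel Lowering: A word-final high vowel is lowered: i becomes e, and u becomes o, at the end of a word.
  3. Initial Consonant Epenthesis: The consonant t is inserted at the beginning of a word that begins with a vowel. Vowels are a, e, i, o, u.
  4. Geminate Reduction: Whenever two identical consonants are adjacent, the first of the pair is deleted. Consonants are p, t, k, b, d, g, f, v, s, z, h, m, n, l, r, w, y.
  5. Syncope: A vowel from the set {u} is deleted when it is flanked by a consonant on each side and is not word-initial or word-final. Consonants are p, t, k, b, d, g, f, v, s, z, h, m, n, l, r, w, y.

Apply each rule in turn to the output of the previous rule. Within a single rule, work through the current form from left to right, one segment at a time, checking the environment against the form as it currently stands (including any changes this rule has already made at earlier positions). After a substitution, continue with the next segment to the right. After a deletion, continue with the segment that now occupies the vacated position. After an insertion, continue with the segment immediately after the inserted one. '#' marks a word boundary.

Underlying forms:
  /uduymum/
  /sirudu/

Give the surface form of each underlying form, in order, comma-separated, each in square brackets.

[tdymm], [sirdo]

/uduymum/:
  1 Voicing Between Vowels: no change — [uduymum]
  2 Final Vowel Lowering: no change — [uduymum]
  3 Initial Consonant Epenthesis: [uduymum] → [tuduymum]
  4 Geminate Reduction: no change — [tuduymum]
  5 Syncope: [tuduymum] → [tdymm]
/sirudu/:
  1 Voicing Between Vowels: no change — [sirudu]
  2 Final Vowel Lowering: [sirudu] → [sirudo]
  3 Initial Consonant Epenthesis: no change — [sirudo]
  4 Geminate Reduction: no change — [sirudo]
  5 Syncope: [sirudo] → [sirdo]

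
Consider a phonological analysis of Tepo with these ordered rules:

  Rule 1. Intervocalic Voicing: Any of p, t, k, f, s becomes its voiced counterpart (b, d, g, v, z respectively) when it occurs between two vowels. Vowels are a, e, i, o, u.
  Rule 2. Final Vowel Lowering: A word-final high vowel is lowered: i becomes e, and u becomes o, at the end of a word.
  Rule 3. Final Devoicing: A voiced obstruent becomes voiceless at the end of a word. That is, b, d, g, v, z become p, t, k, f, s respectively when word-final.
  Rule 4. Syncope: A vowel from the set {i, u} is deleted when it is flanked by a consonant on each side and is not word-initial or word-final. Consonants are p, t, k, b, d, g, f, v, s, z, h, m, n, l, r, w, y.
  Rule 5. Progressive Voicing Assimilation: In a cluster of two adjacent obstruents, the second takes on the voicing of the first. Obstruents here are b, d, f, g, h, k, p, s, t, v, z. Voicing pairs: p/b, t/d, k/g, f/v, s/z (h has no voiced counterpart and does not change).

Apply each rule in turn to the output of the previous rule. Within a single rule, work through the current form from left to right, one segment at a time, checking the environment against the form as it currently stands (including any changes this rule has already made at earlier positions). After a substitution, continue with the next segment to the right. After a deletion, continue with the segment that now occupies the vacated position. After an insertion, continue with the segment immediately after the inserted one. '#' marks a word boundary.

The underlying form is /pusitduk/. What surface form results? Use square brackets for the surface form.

[psttk]

Rule 1 Intervocalic Voicing: [pusitduk] → [puzitduk]
Rule 2 Final Vowel Lowering: no change — [puzitduk]
Rule 3 Final Devoicing: no change — [puzitduk]
Rule 4 Syncope: [puzitduk] → [pztdk]
Rule 5 Progressive Voicing Assimilation: [pztdk] → [psttk]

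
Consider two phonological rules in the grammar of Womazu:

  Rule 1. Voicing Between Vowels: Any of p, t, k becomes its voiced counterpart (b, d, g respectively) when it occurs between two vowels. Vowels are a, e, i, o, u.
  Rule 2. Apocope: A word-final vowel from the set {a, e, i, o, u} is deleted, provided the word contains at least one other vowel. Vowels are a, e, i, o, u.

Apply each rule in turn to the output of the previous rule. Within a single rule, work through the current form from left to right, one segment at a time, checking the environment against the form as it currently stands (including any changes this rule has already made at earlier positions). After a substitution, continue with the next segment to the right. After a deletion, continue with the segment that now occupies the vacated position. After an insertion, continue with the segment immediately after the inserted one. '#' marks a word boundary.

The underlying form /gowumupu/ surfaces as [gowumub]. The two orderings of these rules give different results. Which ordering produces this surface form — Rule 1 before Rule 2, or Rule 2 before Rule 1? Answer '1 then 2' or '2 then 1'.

1 then 2

Order 1 then 2:
  1 Voicing Between Vowels: [gowumupu] → [gowumubu]
  2 Apocope: [gowumubu] → [gowumub]
  result: [gowumub]
Order 2 then 1:
  2 Apocope: [gowumupu] → [gowumup]
  1 Voicing Between Vowels: no change — [gowumup]
  result: [gowumup]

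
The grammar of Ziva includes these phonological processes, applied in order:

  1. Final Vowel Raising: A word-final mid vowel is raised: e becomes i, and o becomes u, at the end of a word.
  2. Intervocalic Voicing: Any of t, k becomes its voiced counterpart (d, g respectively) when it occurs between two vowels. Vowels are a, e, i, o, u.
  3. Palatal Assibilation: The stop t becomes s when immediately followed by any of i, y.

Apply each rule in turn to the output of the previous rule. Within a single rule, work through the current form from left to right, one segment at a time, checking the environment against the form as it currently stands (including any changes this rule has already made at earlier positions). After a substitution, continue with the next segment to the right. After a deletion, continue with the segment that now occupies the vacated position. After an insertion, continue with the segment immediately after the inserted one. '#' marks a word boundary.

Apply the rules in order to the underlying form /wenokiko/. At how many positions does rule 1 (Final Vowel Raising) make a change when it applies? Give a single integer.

1

1 Final Vowel Raising: [wenokiko] → [wenokiku]
2 Intervocalic Voicing: [wenokiku] → [wenogigu]
3 Palatal Assibilation: no change — [wenogigu]
Rule 1 changed 1 position(s).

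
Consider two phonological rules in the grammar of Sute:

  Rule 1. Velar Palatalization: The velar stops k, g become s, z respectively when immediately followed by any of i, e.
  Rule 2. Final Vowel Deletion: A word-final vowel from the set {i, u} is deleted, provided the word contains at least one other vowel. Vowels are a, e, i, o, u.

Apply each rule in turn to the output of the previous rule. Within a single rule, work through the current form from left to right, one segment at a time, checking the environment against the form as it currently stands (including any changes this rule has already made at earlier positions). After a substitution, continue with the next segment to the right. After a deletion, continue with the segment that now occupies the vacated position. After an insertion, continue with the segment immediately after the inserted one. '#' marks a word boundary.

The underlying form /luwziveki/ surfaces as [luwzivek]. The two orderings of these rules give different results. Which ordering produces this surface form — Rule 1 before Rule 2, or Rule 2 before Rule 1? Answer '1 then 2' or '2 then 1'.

2 then 1

Order 1 then 2:
  1 Velar Palatalization: [luwziveki] → [luwzivesi]
  2 Final Vowel Deletion: [luwzivesi] → [luwzives]
  result: [luwzives]
Order 2 then 1:
  2 Final Vowel Deletion: [luwziveki] → [luwzivek]
  1 Velar Palatalization: no change — [luwzivek]
  result: [luwzivek]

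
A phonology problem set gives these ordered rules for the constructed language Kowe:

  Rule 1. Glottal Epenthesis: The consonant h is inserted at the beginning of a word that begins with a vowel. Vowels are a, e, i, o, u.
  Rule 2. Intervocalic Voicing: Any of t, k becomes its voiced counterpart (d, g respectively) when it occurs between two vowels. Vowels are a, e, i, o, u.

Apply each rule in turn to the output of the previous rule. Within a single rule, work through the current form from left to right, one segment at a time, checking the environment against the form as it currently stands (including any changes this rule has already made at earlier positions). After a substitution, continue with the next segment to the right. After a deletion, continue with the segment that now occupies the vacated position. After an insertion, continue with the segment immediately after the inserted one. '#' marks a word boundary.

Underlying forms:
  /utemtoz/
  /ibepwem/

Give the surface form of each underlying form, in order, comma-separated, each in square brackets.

[hudemtoz], [hibepwem]

/utemtoz/:
  Rule 1 Glottal Epenthesis: [utemtoz] → [hutemtoz]
  Rule 2 Intervocalic Voicing: [hutemtoz] → [hudemtoz]
/ibepwem/:
  Rule 1 Glottal Epenthesis: [ibepwem] → [hibepwem]
  Rule 2 Intervocalic Voicing: no change — [hibepwem]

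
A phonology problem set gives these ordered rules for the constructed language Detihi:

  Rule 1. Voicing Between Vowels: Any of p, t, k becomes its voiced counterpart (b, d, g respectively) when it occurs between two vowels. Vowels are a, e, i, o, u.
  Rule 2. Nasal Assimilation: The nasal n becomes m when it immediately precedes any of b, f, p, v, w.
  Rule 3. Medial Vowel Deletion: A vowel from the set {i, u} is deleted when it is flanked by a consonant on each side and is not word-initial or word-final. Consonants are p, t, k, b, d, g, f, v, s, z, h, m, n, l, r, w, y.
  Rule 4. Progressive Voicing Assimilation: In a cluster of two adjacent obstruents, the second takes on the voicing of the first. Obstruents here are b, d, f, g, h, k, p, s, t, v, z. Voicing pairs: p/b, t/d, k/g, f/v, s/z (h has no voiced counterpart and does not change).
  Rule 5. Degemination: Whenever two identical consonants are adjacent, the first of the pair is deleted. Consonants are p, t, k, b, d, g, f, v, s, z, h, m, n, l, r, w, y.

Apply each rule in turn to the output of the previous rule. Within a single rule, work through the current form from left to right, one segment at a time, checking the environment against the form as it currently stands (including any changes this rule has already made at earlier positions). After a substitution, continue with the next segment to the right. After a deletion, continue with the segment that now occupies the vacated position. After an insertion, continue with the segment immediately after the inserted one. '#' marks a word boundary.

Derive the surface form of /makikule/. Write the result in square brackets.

Rule 1 Voicing Between Vowels: [makikule] → [magigule]
Rule 2 Nasal Assimilation: no change — [magigule]
Rule 3 Medial Vowel Deletion: [magigule] → [maggle]
Rule 4 Progressive Voicing Assimilation: no change — [maggle]
Rule 5 Degemination: [maggle] → [magle]

[magle]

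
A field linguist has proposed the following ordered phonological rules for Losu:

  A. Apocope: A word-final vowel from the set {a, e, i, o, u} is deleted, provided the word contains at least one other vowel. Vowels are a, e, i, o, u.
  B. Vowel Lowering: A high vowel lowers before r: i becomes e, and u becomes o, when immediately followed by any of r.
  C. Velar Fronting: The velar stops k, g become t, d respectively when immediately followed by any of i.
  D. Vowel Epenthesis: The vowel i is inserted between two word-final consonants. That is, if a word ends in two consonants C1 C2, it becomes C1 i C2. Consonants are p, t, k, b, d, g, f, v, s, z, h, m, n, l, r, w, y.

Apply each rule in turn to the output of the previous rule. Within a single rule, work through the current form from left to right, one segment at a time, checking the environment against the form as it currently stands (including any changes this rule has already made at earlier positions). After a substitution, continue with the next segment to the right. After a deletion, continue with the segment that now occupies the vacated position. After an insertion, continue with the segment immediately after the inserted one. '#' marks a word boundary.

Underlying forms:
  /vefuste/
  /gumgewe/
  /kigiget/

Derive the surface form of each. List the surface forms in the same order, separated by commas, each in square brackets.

/vefuste/:
  A Apocope: [vefuste] → [vefust]
  B Vowel Lowering: no change — [vefust]
  C Velar Fronting: no change — [vefust]
  D Vowel Epenthesis: [vefust] → [vefusit]
/gumgewe/:
  A Apocope: [gumgewe] → [gumgew]
  B Vowel Lowering: no change — [gumgew]
  C Velar Fronting: no change — [gumgew]
  D Vowel Epenthesis: no change — [gumgew]
/kigiget/:
  A Apocope: no change — [kigiget]
  B Vowel Lowering: no change — [kigiget]
  C Velar Fronting: [kigiget] → [tidiget]
  D Vowel Epenthesis: no change — [tidiget]

[vefusit], [gumgew], [tidiget]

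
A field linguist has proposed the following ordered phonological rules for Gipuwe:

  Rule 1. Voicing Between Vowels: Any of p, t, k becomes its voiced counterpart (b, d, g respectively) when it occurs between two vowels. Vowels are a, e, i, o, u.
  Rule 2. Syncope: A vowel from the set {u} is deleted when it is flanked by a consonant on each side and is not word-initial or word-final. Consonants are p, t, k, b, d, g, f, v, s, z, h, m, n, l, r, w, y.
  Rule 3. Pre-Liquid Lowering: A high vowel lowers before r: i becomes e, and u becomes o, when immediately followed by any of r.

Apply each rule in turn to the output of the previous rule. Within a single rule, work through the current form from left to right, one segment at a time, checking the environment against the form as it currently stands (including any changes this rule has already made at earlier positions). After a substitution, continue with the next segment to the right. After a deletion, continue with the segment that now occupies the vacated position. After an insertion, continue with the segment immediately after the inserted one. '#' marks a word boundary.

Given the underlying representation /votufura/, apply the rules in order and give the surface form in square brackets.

Rule 1 Voicing Between Vowels: [votufura] → [vodufura]
Rule 2 Syncope: [vodufura] → [vodfra]
Rule 3 Pre-Liquid Lowering: no change — [vodfra]

[vodfra]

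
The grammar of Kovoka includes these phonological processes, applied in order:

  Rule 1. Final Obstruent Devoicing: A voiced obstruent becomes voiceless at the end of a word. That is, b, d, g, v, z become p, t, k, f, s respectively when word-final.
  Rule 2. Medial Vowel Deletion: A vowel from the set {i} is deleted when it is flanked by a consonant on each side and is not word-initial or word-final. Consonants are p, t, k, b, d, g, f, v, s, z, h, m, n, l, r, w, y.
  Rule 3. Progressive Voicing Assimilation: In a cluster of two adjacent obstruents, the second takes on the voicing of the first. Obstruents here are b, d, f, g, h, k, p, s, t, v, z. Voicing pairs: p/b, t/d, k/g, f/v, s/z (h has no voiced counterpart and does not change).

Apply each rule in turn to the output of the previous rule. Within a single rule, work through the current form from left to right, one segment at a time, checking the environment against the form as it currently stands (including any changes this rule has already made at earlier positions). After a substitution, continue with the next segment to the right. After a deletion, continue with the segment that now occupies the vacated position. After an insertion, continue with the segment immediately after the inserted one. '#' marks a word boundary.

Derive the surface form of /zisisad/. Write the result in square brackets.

[zzzat]

Rule 1 Final Obstruent Devoicing: [zisisad] → [zisisat]
Rule 2 Medial Vowel Deletion: [zisisat] → [zssat]
Rule 3 Progressive Voicing Assimilation: [zssat] → [zzzat]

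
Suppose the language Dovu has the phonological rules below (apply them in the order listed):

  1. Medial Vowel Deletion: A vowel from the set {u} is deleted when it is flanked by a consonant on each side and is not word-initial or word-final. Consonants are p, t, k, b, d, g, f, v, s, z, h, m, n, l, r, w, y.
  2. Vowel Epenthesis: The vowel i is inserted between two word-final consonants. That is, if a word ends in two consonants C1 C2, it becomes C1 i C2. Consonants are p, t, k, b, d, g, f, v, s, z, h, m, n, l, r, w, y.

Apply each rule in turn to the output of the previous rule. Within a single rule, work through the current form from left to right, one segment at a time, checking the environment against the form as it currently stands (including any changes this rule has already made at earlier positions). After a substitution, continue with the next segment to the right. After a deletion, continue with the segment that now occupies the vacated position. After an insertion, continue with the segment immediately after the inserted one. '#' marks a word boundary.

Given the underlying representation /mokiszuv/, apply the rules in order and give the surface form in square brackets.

[mokisziv]

1 Medial Vowel Deletion: [mokiszuv] → [mokiszv]
2 Vowel Epenthesis: [mokiszv] → [mokisziv]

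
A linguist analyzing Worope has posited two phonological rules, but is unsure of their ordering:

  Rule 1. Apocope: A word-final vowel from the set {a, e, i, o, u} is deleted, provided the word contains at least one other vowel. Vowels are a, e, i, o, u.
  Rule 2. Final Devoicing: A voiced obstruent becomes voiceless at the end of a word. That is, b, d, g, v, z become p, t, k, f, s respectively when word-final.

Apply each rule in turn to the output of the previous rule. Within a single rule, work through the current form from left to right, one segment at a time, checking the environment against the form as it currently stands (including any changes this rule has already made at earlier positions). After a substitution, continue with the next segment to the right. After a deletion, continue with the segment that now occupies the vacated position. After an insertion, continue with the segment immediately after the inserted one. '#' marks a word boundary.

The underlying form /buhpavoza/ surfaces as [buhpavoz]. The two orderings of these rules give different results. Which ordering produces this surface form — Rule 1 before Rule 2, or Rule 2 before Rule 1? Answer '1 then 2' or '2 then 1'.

Order 1 then 2:
  1 Apocope: [buhpavoza] → [buhpavoz]
  2 Final Devoicing: [buhpavoz] → [buhpavos]
  result: [buhpavos]
Order 2 then 1:
  2 Final Devoicing: no change — [buhpavoza]
  1 Apocope: [buhpavoza] → [buhpavoz]
  result: [buhpavoz]

2 then 1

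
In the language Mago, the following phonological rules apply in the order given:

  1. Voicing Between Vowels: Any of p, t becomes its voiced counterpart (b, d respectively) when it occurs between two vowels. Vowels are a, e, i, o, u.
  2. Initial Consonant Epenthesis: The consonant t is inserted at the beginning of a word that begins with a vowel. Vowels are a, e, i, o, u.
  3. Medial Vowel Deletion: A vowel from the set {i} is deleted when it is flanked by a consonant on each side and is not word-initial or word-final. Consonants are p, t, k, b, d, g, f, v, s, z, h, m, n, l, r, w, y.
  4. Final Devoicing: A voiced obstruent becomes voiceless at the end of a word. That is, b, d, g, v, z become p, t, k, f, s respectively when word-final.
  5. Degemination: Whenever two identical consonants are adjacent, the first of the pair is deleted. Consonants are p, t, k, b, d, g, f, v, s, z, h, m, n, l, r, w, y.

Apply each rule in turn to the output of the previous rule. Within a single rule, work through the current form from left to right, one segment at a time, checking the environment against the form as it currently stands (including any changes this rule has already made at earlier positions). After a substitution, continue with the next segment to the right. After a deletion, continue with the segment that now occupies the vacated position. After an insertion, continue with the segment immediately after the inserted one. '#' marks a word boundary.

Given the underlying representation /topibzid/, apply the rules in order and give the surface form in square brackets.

1 Voicing Between Vowels: [topibzid] → [tobibzid]
2 Initial Consonant Epenthesis: no change — [tobibzid]
3 Medial Vowel Deletion: [tobibzid] → [tobbzd]
4 Final Devoicing: [tobbzd] → [tobbzt]
5 Degemination: [tobbzt] → [tobzt]

[tobzt]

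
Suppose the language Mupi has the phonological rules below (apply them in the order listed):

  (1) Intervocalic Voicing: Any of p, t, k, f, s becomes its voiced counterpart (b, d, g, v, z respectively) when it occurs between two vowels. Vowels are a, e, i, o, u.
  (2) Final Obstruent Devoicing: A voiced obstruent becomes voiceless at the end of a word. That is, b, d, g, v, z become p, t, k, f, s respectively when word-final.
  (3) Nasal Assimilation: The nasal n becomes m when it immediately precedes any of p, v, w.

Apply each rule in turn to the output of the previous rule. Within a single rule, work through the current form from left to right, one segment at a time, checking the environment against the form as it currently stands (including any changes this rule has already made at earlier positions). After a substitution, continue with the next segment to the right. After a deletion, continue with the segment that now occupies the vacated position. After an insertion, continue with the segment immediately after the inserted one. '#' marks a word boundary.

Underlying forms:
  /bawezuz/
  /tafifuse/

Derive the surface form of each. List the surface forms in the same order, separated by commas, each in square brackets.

/bawezuz/:
  (1) Intervocalic Voicing: no change — [bawezuz]
  (2) Final Obstruent Devoicing: [bawezuz] → [bawezus]
  (3) Nasal Assimilation: no change — [bawezus]
/tafifuse/:
  (1) Intervocalic Voicing: [tafifuse] → [tavivuze]
  (2) Final Obstruent Devoicing: no change — [tavivuze]
  (3) Nasal Assimilation: no change — [tavivuze]

[bawezus], [tavivuze]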